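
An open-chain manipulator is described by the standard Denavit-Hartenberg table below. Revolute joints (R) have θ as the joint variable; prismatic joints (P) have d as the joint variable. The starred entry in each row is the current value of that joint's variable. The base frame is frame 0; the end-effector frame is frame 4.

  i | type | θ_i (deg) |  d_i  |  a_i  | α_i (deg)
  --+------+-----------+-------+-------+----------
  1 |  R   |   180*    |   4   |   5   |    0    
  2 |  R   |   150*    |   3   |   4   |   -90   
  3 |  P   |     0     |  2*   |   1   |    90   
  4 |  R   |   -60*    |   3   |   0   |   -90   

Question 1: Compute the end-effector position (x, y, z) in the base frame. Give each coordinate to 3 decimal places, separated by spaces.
0.330 -0.768 10.000

after link 1: o_1 = (-5.0000, 0.0000, 4.0000)
after link 2: o_2 = (-1.5359, -2.0000, 7.0000)
after link 3: o_3 = (0.3301, -0.7679, 7.0000)
after link 4: o_4 = (0.3301, -0.7679, 10.0000)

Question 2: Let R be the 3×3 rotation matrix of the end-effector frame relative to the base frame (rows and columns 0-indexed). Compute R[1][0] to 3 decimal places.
End-effector x-axis (col 0 of R) = (0.0000,-1.0000,0.0000)
R[1][0] = -1.0000

-1.000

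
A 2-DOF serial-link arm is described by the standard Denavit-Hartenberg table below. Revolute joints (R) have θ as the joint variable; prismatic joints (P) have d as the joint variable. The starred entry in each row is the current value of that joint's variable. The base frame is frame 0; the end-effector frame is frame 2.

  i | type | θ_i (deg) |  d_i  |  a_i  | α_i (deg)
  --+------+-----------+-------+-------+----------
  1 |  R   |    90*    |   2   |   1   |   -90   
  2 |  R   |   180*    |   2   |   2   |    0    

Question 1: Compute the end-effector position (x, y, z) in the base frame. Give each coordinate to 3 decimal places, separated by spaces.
-2.000 -1.000 2.000

after link 1: o_1 = (0.0000, 1.0000, 2.0000)
after link 2: o_2 = (-2.0000, -1.0000, 2.0000)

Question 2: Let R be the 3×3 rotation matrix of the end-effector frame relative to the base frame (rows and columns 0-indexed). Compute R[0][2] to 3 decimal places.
End-effector z-axis (col 2 of R) = (-1.0000,0.0000,0.0000)
R[0][2] = -1.0000

-1.000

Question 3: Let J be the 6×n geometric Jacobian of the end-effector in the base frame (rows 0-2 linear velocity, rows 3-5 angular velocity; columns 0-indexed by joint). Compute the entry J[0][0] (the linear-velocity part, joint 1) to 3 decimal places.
axis z_0 = ẑ; lever o_n−o_0 = (-2.0000,-1.0000,2.0000)
cross product → J_v[:, 0] = (1.0000,-2.0000,0.0000)
J_ω[:, 0] = z_0
entry J[0][0] = 1.0000

1.000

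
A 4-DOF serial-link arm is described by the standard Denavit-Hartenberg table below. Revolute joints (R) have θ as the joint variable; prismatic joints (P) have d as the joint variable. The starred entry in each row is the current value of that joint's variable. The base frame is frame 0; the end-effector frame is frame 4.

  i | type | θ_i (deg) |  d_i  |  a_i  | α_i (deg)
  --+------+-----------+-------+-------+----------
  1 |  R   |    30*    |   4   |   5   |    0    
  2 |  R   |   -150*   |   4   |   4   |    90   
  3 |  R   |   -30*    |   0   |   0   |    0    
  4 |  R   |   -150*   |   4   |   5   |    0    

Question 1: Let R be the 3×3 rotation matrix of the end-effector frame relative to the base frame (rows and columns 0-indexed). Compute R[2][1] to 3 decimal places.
End-effector y-axis (col 1 of R) = (-0.0000,0.0000,-1.0000)
R[2][1] = -1.0000

-1.000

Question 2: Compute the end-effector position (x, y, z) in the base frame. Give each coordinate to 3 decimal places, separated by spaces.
after link 1: o_1 = (4.3301, 2.5000, 4.0000)
after link 2: o_2 = (2.3301, -0.9641, 8.0000)
after link 3: o_3 = (2.3301, -0.9641, 8.0000)
after link 4: o_4 = (1.3660, 5.3660, 8.0000)

1.366 5.366 8.000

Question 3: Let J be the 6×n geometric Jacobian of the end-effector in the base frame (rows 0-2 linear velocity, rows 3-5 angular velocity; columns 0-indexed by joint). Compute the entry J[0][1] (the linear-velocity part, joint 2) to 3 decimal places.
-2.866

axis z_1 = (0.0000,0.0000,1.0000); lever o_n−o_1 = (-2.9641,2.8660,4.0000)
cross product → J_v[:, 1] = (-2.8660,-2.9641,0.0000)
J_ω[:, 1] = z_1
entry J[0][1] = -2.8660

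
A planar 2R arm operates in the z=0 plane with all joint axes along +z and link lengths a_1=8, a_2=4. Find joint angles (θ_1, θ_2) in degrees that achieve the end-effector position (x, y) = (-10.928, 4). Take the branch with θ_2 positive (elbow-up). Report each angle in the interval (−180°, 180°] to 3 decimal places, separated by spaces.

cos θ_2 = (135.4212−8²−4²)/(2·8·4) = 0.8660; θ_2 = 30.0080° (elbow-up)
β = atan2(4.0000,-10.9280) = 159.8957°; ψ = atan2(2.0005,11.4638) = 9.8987°
θ_1 = β − ψ = 149.9971°

149.997 30.008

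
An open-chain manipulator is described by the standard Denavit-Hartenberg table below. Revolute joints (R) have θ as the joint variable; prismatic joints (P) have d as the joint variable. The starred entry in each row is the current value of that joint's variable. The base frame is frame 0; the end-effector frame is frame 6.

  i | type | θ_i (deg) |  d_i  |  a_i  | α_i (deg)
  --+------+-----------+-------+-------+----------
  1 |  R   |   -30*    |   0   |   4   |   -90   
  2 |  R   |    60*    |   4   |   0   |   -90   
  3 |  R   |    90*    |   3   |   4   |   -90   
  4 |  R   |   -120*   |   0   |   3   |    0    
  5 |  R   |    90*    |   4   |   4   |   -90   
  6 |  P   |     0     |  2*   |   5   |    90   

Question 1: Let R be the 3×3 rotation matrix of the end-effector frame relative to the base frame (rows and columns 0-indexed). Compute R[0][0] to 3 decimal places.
-0.808

End-effector x-axis (col 0 of R) = (-0.8080,-0.5335,-0.2500)
R[0][0] = -0.8080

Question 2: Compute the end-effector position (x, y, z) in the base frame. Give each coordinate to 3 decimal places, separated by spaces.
-8.190 -3.694 -0.719

after link 1: o_1 = (3.4641, -2.0000, 0.0000)
after link 2: o_2 = (5.4641, 1.4641, 0.0000)
after link 3: o_3 = (1.2141, -0.7010, -1.5000)
after link 4: o_4 = (0.0155, 1.7231, -2.7990)
after link 5: o_5 = (-4.9486, 0.5891, -0.3349)
after link 6: o_6 = (-8.1896, -3.6944, -0.7189)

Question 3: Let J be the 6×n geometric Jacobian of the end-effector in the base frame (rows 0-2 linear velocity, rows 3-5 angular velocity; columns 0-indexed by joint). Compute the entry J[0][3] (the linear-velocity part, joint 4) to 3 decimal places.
axis z_3 = (-0.4330,0.2500,0.8660); lever o_n−o_3 = (-9.4037,-2.9934,0.7811)
cross product → J_v[:, 3] = (2.7877,-7.8056,3.6471)
J_ω[:, 3] = z_3
entry J[0][3] = 2.7877

2.788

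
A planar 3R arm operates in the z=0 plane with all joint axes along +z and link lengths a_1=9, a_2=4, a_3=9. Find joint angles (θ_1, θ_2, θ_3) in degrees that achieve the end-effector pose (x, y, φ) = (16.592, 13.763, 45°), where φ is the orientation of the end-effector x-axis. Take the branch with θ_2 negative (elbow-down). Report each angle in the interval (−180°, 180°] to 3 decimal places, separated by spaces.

wrist centre = target − a_3·(cos φ, sin φ) = (10.2280, 7.3990)
cos θ_2 = (159.3586−9²−4²)/(2·9·4) = 0.8661; θ_2 = -29.9925° (elbow-down)
β = atan2(7.3990,10.2280) = 35.8823°; ψ = atan2(-1.9995,12.4644) = -9.1138°
θ_1 = β − ψ = 44.9960°
θ_3 = φ − θ_1 − θ_2 = 29.9964° (wrapped to (-180°,180°])

44.996 -29.992 29.996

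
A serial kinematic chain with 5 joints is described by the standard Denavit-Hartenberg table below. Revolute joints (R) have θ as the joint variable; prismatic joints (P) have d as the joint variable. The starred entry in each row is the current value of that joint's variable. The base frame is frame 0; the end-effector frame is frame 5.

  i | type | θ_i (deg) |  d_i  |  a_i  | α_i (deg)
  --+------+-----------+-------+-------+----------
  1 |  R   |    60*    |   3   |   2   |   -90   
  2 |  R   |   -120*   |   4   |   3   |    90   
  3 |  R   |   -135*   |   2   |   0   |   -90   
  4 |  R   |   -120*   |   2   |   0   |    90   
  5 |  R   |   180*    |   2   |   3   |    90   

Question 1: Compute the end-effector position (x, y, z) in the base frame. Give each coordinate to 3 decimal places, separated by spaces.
after link 1: o_1 = (1.0000, 1.7321, 3.0000)
after link 2: o_2 = (-3.2141, 2.4330, 5.5981)
after link 3: o_3 = (-4.0801, 0.9330, 4.5981)
after link 4: o_4 = (-3.2089, -0.3865, 5.8228)
after link 5: o_5 = (-1.8340, 2.3231, 7.7640)

-1.834 2.323 7.764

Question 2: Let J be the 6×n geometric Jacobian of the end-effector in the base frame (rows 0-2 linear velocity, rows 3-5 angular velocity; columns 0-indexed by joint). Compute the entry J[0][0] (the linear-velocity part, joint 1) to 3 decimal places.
axis z_0 = ẑ; lever o_n−o_0 = (-1.8340,2.3231,7.7640)
cross product → J_v[:, 0] = (-2.3231,-1.8340,0.0000)
J_ω[:, 0] = z_0
entry J[0][0] = -2.3231

-2.323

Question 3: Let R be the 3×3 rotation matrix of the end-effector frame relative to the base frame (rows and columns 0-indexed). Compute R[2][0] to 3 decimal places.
0.127

End-effector x-axis (col 0 of R) = (0.7696,0.6258,0.1268)
R[2][0] = 0.1268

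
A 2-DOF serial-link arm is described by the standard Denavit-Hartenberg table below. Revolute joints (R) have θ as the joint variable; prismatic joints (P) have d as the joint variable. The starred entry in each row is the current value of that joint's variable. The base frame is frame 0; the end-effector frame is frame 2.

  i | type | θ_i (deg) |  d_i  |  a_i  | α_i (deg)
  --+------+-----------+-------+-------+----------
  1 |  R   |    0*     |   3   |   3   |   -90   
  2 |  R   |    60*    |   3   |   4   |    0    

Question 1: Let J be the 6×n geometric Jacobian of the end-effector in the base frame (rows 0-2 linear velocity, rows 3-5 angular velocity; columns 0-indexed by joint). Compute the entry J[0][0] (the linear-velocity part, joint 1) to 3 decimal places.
axis z_0 = ẑ; lever o_n−o_0 = (5.0000,3.0000,-0.4641)
cross product → J_v[:, 0] = (-3.0000,5.0000,0.0000)
J_ω[:, 0] = z_0
entry J[0][0] = -3.0000

-3.000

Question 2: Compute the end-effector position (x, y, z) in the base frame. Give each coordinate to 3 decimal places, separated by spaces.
5.000 3.000 -0.464

after link 1: o_1 = (3.0000, 0.0000, 3.0000)
after link 2: o_2 = (5.0000, 3.0000, -0.4641)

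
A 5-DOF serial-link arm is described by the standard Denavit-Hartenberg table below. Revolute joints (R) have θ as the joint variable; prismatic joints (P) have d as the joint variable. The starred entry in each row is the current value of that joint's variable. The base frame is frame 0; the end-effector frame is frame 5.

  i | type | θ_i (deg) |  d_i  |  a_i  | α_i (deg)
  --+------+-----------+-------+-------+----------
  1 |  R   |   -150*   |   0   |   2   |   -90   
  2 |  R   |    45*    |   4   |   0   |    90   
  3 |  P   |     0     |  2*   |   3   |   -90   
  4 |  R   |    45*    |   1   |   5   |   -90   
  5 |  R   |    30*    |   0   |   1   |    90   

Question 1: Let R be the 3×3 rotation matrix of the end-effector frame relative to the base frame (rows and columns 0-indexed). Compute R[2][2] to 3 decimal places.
-0.500

End-effector z-axis (col 2 of R) = (0.4330,-0.7500,-0.5000)
R[2][2] = -0.5000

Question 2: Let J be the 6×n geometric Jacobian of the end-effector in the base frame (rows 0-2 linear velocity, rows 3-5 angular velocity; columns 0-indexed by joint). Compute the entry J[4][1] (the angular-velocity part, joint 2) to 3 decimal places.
axis z_1 = (0.5000,-0.8660,0.0000); lever o_n−o_1 = (-0.8119,-5.6649,-6.5731)
cross product → J_v[:, 1] = (5.6925,3.2866,-3.5355)
J_ω[:, 1] = z_1
entry J[4][1] = -0.8660

-0.866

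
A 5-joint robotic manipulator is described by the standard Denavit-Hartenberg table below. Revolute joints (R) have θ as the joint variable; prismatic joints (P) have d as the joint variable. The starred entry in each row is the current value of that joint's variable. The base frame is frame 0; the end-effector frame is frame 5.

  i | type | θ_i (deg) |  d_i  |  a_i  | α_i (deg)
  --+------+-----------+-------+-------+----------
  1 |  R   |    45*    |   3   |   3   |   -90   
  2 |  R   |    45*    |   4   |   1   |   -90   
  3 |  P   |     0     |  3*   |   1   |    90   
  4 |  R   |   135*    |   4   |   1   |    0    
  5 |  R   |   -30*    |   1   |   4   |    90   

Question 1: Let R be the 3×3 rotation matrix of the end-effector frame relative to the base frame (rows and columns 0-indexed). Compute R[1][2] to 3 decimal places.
End-effector z-axis (col 2 of R) = (0.3536,0.3536,-0.8660)
R[1][2] = 0.3536

0.354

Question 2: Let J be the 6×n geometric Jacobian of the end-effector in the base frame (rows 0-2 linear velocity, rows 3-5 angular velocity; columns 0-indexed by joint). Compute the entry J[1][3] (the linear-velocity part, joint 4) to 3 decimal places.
axis z_3 = (-0.7071,0.7071,0.0000); lever o_n−o_3 = (-6.6921,0.3789,-2.0000)
cross product → J_v[:, 3] = (-1.4142,-1.4142,4.4641)
J_ω[:, 3] = z_3
entry J[1][3] = -1.4142

-1.414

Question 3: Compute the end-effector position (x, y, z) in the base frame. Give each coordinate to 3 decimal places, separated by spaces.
-7.899 4.829 -2.536

after link 1: o_1 = (2.1213, 2.1213, 3.0000)
after link 2: o_2 = (-0.2071, 5.4497, 2.2929)
after link 3: o_3 = (-1.2071, 4.4497, -0.5355)
after link 4: o_4 = (-4.7426, 6.5711, -0.5355)
after link 5: o_5 = (-7.8992, 4.8287, -2.5355)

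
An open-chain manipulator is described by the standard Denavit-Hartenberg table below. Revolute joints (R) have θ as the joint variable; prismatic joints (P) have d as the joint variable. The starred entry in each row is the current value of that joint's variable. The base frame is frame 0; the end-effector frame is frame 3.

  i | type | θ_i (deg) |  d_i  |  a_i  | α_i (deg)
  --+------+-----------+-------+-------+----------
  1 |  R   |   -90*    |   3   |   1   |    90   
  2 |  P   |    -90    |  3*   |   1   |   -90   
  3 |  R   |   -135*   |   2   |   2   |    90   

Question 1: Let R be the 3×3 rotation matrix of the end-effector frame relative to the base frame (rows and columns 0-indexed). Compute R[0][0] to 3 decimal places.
-0.707

End-effector x-axis (col 0 of R) = (-0.7071,0.0000,0.7071)
R[0][0] = -0.7071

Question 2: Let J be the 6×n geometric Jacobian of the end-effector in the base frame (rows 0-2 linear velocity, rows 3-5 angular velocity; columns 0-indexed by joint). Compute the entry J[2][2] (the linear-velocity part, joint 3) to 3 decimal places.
axis z_2 = (0.0000,-1.0000,0.0000); lever o_n−o_2 = (-1.4142,-2.0000,1.4142)
cross product → J_v[:, 2] = (-1.4142,-0.0000,-1.4142)
J_ω[:, 2] = z_2
entry J[2][2] = -1.4142

-1.414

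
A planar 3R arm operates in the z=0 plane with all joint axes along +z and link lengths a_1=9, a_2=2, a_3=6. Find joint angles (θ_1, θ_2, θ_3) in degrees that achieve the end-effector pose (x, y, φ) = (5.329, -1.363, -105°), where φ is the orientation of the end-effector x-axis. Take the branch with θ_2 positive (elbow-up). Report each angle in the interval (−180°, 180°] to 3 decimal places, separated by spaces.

wrist centre = target − a_3·(cos φ, sin φ) = (6.8819, 4.4326)
cos θ_2 = (67.0083−9²−2²)/(2·9·2) = -0.4998; θ_2 = 119.9848° (elbow-up)
β = atan2(4.4326,6.8819) = 32.7851°; ψ = atan2(1.7323,8.0005) = 12.2175°
θ_1 = β − ψ = 20.5676°
θ_3 = φ − θ_1 − θ_2 = 114.4476° (wrapped to (-180°,180°])

20.568 119.985 114.448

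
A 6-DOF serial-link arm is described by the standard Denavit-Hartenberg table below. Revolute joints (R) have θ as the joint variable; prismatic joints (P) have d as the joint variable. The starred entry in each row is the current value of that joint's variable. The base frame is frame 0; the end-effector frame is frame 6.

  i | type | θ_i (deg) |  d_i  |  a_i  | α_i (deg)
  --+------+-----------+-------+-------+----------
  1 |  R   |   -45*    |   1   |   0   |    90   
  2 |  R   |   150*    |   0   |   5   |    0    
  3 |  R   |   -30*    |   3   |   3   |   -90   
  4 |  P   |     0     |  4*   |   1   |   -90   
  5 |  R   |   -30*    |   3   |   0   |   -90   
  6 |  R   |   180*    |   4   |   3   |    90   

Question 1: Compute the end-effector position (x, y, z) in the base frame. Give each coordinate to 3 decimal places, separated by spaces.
-3.674 3.674 6.928

after link 1: o_1 = (0.0000, 0.0000, 1.0000)
after link 2: o_2 = (-3.0619, 3.0619, 3.5000)
after link 3: o_3 = (-6.2438, 2.0012, 6.0981)
after link 4: o_4 = (-9.0469, 4.8042, 4.9641)
after link 5: o_5 = (-6.9256, 6.9256, 4.9641)
after link 6: o_6 = (-3.6742, 3.6742, 6.9282)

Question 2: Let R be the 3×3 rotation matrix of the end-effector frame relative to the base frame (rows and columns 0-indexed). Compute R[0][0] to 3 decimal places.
0.612

End-effector x-axis (col 0 of R) = (0.6124,-0.6124,-0.5000)
R[0][0] = 0.6124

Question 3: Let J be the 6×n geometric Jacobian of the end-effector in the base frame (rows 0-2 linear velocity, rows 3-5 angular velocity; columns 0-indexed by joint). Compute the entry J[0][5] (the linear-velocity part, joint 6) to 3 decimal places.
2.121

axis z_5 = (0.3536,-0.3536,0.8660); lever o_n−o_5 = (3.2513,-3.2513,1.9641)
cross product → J_v[:, 5] = (2.1213,2.1213,-0.0000)
J_ω[:, 5] = z_5
entry J[0][5] = 2.1213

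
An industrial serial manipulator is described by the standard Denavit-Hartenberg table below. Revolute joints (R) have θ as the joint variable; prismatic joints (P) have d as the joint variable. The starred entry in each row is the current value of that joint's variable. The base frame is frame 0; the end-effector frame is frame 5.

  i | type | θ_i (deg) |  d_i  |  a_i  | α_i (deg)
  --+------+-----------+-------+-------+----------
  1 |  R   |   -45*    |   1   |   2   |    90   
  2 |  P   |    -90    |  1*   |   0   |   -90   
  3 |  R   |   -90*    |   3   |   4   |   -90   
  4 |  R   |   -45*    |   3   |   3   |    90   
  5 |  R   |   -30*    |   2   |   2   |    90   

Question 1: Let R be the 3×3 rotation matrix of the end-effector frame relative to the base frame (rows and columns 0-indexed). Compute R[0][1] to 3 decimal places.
1.000

End-effector y-axis (col 1 of R) = (1.0000,-0.0000,-0.0000)
R[0][1] = 1.0000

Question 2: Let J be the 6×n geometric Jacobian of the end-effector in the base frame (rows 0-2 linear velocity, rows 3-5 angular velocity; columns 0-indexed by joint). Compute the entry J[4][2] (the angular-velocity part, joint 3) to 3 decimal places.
-0.707

axis z_2 = (0.7071,-0.7071,0.0000); lever o_n−o_2 = (1.2929,-9.6818,-2.0000)
cross product → J_v[:, 2] = (1.4142,1.4142,-5.9319)
J_ω[:, 2] = z_2
entry J[4][2] = -0.7071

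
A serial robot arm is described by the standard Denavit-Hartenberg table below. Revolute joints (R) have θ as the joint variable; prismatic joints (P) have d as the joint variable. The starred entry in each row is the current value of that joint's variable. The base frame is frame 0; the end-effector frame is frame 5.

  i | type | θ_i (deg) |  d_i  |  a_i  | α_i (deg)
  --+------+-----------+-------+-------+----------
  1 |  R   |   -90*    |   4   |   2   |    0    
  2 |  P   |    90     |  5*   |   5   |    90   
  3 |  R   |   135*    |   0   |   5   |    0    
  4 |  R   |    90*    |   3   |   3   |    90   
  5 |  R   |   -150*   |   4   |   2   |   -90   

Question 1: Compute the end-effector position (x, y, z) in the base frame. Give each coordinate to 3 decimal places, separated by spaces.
-2.261 -4.000 14.467

after link 1: o_1 = (0.0000, -2.0000, 4.0000)
after link 2: o_2 = (5.0000, -2.0000, 9.0000)
after link 3: o_3 = (1.4645, -2.0000, 12.5355)
after link 4: o_4 = (-0.6569, -5.0000, 10.4142)
after link 5: o_5 = (-2.2605, -4.0000, 14.4674)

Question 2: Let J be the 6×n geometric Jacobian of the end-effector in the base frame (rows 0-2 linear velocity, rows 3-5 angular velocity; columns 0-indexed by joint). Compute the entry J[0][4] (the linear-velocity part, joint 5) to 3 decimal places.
axis z_4 = (-0.7071,-0.0000,0.7071); lever o_n−o_4 = (-1.6037,1.0000,4.0532)
cross product → J_v[:, 4] = (-0.7071,1.7321,-0.7071)
J_ω[:, 4] = z_4
entry J[0][4] = -0.7071

-0.707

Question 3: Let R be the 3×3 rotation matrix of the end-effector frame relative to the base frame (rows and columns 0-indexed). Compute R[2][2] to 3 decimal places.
-0.354

End-effector z-axis (col 2 of R) = (-0.3536,0.8660,-0.3536)
R[2][2] = -0.3536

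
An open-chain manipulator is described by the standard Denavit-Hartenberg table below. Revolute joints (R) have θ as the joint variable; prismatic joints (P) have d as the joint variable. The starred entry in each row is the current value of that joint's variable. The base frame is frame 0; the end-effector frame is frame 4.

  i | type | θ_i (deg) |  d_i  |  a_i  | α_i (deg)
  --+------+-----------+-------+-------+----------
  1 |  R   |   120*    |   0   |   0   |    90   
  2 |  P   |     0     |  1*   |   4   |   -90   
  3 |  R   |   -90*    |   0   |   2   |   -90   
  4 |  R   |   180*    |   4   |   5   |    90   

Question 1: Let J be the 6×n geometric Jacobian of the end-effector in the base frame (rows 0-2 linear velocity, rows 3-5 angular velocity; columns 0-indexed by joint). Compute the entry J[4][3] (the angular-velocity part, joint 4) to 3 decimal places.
0.866

axis z_3 = (-0.5000,0.8660,0.0000); lever o_n−o_3 = (-6.3301,0.9641,-0.0000)
cross product → J_v[:, 3] = (-0.0000,-0.0000,5.0000)
J_ω[:, 3] = z_3
entry J[4][3] = 0.8660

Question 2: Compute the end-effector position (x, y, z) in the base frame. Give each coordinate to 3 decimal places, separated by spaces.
-5.732 5.928 -0.000

after link 1: o_1 = (0.0000, 0.0000, 0.0000)
after link 2: o_2 = (-1.1340, 3.9641, 0.0000)
after link 3: o_3 = (0.5981, 4.9641, 0.0000)
after link 4: o_4 = (-5.7321, 5.9282, -0.0000)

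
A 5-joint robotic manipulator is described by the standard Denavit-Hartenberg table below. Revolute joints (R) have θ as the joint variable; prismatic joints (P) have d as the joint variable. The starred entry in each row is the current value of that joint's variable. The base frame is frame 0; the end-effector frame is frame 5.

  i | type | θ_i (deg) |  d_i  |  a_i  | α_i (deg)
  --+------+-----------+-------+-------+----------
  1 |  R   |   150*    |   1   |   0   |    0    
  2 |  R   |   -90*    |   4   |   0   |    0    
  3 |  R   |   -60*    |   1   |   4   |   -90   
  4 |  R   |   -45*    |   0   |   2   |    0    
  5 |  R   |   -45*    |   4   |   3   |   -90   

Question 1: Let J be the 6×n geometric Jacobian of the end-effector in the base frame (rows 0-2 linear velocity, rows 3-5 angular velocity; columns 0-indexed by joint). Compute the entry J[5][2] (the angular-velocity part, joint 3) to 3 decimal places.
axis z_2 = (0.0000,0.0000,1.0000); lever o_n−o_2 = (5.4142,4.0000,5.4142)
cross product → J_v[:, 2] = (-4.0000,5.4142,0.0000)
J_ω[:, 2] = z_2
entry J[5][2] = 1.0000

1.000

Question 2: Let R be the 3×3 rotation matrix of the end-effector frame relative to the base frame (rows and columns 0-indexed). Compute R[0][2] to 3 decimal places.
1.000

End-effector z-axis (col 2 of R) = (1.0000,0.0000,-0.0000)
R[0][2] = 1.0000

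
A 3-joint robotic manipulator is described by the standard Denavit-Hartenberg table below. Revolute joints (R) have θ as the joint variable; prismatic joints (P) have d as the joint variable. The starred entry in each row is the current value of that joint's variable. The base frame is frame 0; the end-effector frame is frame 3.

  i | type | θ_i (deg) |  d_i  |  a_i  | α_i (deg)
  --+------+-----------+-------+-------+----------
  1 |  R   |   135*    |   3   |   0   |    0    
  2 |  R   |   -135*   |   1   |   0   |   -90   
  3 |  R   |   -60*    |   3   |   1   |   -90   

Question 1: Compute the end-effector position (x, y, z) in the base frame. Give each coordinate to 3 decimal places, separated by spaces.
0.500 3.000 4.866

after link 1: o_1 = (0.0000, 0.0000, 3.0000)
after link 2: o_2 = (0.0000, 0.0000, 4.0000)
after link 3: o_3 = (0.5000, 3.0000, 4.8660)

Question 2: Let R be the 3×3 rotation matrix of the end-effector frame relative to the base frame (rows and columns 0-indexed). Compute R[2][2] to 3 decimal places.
-0.500

End-effector z-axis (col 2 of R) = (0.8660,0.0000,-0.5000)
R[2][2] = -0.5000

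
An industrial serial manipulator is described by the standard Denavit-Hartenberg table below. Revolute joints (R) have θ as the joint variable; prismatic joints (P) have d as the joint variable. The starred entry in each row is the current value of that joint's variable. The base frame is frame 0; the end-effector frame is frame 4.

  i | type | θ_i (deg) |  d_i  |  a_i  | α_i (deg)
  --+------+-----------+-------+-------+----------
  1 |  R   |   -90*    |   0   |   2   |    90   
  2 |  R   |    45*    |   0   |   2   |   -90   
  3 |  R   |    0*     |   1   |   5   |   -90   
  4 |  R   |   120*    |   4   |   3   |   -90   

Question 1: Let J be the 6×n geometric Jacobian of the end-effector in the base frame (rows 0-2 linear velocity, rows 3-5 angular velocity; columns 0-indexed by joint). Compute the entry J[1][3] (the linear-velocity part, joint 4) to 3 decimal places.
2.898

axis z_3 = (1.0000,0.0000,0.0000); lever o_n−o_3 = (4.0000,-0.7765,-2.8978)
cross product → J_v[:, 3] = (-0.0000,2.8978,-0.7765)
J_ω[:, 3] = z_3
entry J[1][3] = 2.8978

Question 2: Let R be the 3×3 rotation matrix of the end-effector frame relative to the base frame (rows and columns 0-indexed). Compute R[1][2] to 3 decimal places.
0.966

End-effector z-axis (col 2 of R) = (-0.0000,0.9659,-0.2588)
R[1][2] = 0.9659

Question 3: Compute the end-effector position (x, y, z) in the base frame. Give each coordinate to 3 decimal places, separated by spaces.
4.000 -7.019 2.759

after link 1: o_1 = (0.0000, -2.0000, 0.0000)
after link 2: o_2 = (0.0000, -3.4142, 1.4142)
after link 3: o_3 = (0.0000, -6.2426, 5.6569)
after link 4: o_4 = (4.0000, -7.0191, 2.7591)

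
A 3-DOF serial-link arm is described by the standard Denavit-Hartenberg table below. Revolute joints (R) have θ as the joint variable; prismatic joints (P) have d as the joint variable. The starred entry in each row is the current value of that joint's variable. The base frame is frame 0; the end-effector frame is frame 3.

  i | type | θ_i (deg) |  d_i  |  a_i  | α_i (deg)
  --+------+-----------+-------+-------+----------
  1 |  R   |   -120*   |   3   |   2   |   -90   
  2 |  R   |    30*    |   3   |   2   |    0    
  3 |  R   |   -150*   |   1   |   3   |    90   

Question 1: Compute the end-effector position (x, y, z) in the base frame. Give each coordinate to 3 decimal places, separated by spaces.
2.348 -3.933 4.598

after link 1: o_1 = (-1.0000, -1.7321, 3.0000)
after link 2: o_2 = (0.7321, -4.7321, 2.0000)
after link 3: o_3 = (2.3481, -3.9330, 4.5981)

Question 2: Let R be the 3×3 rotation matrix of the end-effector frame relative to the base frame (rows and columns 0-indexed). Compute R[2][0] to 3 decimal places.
0.866

End-effector x-axis (col 0 of R) = (0.2500,0.4330,0.8660)
R[2][0] = 0.8660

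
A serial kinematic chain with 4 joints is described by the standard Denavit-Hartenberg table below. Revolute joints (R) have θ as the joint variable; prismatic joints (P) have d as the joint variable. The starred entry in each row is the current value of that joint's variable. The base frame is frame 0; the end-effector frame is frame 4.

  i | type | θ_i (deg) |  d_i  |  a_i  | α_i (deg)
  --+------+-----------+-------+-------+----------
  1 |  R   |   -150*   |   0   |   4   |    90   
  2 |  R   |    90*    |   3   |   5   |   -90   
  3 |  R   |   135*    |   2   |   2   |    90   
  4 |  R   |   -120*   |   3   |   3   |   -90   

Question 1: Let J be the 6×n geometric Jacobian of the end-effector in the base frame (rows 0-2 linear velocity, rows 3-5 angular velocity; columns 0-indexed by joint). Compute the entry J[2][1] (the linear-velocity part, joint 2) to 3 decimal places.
axis z_1 = (-0.5000,0.8660,0.0000); lever o_n−o_1 = (-0.7805,0.1557,6.7678)
cross product → J_v[:, 1] = (5.8611,3.3839,0.5981)
J_ω[:, 1] = z_1
entry J[2][1] = 0.5981

0.598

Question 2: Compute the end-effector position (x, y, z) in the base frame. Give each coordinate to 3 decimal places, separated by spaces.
-4.245 -1.844 6.768

after link 1: o_1 = (-3.4641, -2.0000, 0.0000)
after link 2: o_2 = (-4.9641, 0.5981, 5.0000)
after link 3: o_3 = (-2.5249, 0.3733, 3.5858)
after link 4: o_4 = (-4.2446, -1.8443, 6.7678)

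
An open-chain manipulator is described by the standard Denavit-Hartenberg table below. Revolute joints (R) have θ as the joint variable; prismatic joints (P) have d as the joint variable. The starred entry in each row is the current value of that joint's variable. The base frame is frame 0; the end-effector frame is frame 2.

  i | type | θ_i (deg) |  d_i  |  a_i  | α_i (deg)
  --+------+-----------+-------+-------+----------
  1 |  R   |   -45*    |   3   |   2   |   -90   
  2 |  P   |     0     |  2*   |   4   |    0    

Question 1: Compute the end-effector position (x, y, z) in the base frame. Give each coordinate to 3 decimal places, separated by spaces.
5.657 -2.828 3.000

after link 1: o_1 = (1.4142, -1.4142, 3.0000)
after link 2: o_2 = (5.6569, -2.8284, 3.0000)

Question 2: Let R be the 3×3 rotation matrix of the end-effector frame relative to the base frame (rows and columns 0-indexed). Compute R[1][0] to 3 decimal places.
-0.707

End-effector x-axis (col 0 of R) = (0.7071,-0.7071,0.0000)
R[1][0] = -0.7071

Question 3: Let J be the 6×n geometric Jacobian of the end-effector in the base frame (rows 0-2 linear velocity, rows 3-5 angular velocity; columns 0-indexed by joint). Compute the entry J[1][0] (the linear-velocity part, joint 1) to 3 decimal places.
axis z_0 = ẑ; lever o_n−o_0 = (5.6569,-2.8284,3.0000)
cross product → J_v[:, 0] = (2.8284,5.6569,-0.0000)
J_ω[:, 0] = z_0
entry J[1][0] = 5.6569

5.657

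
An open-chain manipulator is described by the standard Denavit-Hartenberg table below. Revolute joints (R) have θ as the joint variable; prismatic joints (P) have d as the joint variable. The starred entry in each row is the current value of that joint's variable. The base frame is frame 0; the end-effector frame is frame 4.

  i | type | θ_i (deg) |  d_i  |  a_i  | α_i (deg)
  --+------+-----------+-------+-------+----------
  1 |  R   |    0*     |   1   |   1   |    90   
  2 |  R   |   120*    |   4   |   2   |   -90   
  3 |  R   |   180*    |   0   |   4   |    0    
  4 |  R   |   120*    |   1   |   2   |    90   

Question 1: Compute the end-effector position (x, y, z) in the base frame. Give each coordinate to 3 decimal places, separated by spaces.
0.634 -5.732 -0.366

after link 1: o_1 = (1.0000, 0.0000, 1.0000)
after link 2: o_2 = (0.0000, -4.0000, 2.7321)
after link 3: o_3 = (2.0000, -4.0000, -0.7321)
after link 4: o_4 = (0.6340, -5.7321, -0.3660)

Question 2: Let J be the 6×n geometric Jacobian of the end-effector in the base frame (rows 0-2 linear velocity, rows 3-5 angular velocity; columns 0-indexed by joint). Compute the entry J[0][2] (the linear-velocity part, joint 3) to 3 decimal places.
-0.866

axis z_2 = (-0.8660,-0.0000,-0.5000); lever o_n−o_2 = (0.6340,-1.7321,-3.0981)
cross product → J_v[:, 2] = (-0.8660,-3.0000,1.5000)
J_ω[:, 2] = z_2
entry J[0][2] = -0.8660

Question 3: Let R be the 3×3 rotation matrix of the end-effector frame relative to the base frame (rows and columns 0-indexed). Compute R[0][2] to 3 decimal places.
End-effector z-axis (col 2 of R) = (0.4330,-0.5000,-0.7500)
R[0][2] = 0.4330

0.433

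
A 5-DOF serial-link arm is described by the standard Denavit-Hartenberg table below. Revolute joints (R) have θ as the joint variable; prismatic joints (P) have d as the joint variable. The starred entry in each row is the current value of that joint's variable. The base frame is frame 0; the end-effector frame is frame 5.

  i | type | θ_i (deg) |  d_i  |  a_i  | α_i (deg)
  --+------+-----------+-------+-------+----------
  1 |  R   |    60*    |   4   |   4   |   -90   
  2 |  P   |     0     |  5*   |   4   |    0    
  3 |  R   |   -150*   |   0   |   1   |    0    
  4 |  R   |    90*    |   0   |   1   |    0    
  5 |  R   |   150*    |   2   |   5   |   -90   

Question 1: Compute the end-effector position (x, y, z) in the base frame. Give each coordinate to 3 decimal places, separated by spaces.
-2.245 10.111 0.366

after link 1: o_1 = (2.0000, 3.4641, 4.0000)
after link 2: o_2 = (-0.3301, 9.4282, 4.0000)
after link 3: o_3 = (-0.7631, 8.6782, 4.5000)
after link 4: o_4 = (-0.5131, 9.1112, 5.3660)
after link 5: o_5 = (-2.2452, 10.1112, 0.3660)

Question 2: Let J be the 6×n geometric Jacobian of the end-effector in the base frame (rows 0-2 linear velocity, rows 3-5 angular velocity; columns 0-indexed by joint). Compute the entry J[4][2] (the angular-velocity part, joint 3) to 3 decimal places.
axis z_2 = (-0.8660,0.5000,0.0000); lever o_n−o_2 = (-1.9151,0.6830,-3.6340)
cross product → J_v[:, 2] = (-1.8170,-3.1471,0.3660)
J_ω[:, 2] = z_2
entry J[4][2] = 0.5000

0.500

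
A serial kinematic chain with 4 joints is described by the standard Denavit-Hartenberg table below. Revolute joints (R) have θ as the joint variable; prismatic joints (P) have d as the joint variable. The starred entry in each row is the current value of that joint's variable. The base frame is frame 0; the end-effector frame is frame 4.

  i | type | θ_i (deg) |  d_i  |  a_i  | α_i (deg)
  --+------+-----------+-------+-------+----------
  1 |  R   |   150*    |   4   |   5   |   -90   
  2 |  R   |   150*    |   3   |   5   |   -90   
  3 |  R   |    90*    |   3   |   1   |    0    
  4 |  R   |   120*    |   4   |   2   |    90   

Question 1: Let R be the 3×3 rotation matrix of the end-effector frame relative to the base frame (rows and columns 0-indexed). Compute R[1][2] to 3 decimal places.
0.967

End-effector z-axis (col 2 of R) = (0.0580,0.9665,0.2500)
R[1][2] = 0.9665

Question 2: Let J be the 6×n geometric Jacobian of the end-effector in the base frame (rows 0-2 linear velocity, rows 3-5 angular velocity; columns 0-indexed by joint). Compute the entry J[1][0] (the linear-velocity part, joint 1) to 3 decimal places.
-0.348

axis z_0 = ẑ; lever o_n−o_0 = (-0.3481,-3.2631,8.4282)
cross product → J_v[:, 0] = (3.2631,-0.3481,0.0000)
J_ω[:, 0] = z_0
entry J[1][0] = -0.3481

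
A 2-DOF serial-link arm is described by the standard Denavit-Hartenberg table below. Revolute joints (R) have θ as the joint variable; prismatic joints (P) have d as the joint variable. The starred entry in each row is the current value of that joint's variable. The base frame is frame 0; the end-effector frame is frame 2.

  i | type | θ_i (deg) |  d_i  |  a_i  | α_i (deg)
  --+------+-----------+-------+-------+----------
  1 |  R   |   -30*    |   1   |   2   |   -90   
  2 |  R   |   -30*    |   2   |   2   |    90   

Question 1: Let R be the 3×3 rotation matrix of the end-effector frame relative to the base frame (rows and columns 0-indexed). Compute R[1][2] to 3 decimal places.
End-effector z-axis (col 2 of R) = (-0.4330,0.2500,0.8660)
R[1][2] = 0.2500

0.250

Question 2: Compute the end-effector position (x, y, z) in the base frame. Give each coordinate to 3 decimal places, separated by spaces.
after link 1: o_1 = (1.7321, -1.0000, 1.0000)
after link 2: o_2 = (4.2321, -0.1340, 2.0000)

4.232 -0.134 2.000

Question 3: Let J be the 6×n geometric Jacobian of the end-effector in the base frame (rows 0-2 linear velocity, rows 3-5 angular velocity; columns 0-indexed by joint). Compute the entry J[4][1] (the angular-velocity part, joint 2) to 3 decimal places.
0.866

axis z_1 = (0.5000,0.8660,0.0000); lever o_n−o_1 = (2.5000,0.8660,1.0000)
cross product → J_v[:, 1] = (0.8660,-0.5000,-1.7321)
J_ω[:, 1] = z_1
entry J[4][1] = 0.8660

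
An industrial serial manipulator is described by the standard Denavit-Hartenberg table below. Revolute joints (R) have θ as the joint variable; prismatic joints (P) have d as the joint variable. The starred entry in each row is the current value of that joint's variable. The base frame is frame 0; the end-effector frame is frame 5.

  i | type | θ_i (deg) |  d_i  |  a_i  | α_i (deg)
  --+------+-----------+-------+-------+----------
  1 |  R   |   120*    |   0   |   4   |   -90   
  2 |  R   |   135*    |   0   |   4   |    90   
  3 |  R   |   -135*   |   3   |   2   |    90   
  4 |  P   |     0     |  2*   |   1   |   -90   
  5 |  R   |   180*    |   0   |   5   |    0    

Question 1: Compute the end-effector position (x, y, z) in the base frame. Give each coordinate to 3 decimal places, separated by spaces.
-4.096 1.438 -4.950

after link 1: o_1 = (-2.0000, 3.4641, 0.0000)
after link 2: o_2 = (-0.5858, 1.0146, -2.8284)
after link 3: o_3 = (-0.9217, 4.4249, -3.9497)
after link 4: o_4 = (-2.2841, 5.3703, -2.4497)
after link 5: o_5 = (-4.0959, 1.4375, -4.9497)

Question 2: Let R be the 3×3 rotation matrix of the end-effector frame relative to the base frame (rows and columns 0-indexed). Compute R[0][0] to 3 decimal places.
End-effector x-axis (col 0 of R) = (-0.3624,-0.7866,-0.5000)
R[0][0] = -0.3624

-0.362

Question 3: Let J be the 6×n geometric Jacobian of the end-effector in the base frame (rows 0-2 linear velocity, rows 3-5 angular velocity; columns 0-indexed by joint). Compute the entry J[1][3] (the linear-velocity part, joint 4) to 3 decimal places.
prismatic axis z_3 = (-0.8624,0.0795,0.5000)
J_v[:, 3] = z_3; J_ω[:, 3] = (0,0,0)
entry J[1][3] = 0.0795

0.079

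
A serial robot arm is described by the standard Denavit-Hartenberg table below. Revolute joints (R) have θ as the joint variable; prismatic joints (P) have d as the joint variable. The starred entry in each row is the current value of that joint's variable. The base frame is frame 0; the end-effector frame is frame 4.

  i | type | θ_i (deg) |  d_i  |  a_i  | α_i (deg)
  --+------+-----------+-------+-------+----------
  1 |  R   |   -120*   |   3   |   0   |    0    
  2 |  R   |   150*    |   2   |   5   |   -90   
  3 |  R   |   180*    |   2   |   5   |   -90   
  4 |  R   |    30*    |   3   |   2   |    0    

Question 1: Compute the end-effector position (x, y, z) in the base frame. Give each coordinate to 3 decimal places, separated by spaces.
-2.000 -0.000 8.000

after link 1: o_1 = (0.0000, 0.0000, 3.0000)
after link 2: o_2 = (4.3301, 2.5000, 5.0000)
after link 3: o_3 = (-1.0000, 1.7321, 5.0000)
after link 4: o_4 = (-2.0000, -0.0000, 8.0000)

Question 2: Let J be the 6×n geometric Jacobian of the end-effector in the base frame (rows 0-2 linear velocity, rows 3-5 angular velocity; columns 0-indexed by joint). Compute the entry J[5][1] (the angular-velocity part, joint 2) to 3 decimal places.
axis z_1 = (0.0000,0.0000,1.0000); lever o_n−o_1 = (-2.0000,-0.0000,5.0000)
cross product → J_v[:, 1] = (0.0000,-2.0000,0.0000)
J_ω[:, 1] = z_1
entry J[5][1] = 1.0000

1.000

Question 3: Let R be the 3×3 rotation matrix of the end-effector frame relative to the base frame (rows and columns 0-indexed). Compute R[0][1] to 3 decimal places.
0.866

End-effector y-axis (col 1 of R) = (0.8660,-0.5000,0.0000)
R[0][1] = 0.8660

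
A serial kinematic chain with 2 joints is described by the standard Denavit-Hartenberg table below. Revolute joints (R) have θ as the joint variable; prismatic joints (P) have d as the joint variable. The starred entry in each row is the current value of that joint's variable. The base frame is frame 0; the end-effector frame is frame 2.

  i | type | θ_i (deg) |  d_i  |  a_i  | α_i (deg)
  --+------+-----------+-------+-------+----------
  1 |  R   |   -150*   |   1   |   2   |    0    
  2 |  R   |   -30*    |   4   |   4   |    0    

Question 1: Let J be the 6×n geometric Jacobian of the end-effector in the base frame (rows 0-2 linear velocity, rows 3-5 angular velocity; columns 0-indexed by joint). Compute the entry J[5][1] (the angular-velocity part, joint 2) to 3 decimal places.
axis z_1 = (0.0000,0.0000,1.0000); lever o_n−o_1 = (-4.0000,0.0000,4.0000)
cross product → J_v[:, 1] = (0.0000,-4.0000,0.0000)
J_ω[:, 1] = z_1
entry J[5][1] = 1.0000

1.000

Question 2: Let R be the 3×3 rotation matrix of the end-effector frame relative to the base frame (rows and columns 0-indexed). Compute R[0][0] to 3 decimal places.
-1.000

End-effector x-axis (col 0 of R) = (-1.0000,0.0000,0.0000)
R[0][0] = -1.0000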